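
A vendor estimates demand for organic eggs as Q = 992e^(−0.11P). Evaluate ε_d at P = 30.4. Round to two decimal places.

-3.34

At P = 30.4, Q = 35.013.
dQ/dP = −0.11·992e^(−0.11P) = −0.11Q = -3.851.
ε = (dQ/dP)(P/Q) = (-3.851)(30.4/35.013).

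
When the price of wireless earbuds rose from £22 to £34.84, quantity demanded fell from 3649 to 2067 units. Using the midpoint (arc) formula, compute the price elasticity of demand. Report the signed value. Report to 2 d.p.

-1.23

ΔQ = 2067 − 3649 = -1582; ΔP = 34.84 − 22 = 12.84.
Midpoints: P̄ = 28.42, Q̄ = 2858.0.
ε = (ΔQ/ΔP)(P̄/Q̄) = (-1582/12.84)(28.42/2858.0).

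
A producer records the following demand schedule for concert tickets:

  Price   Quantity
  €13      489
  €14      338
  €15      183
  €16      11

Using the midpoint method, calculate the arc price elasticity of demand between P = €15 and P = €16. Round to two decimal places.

-27.48

At P = 15, Q = 183; at P = 16, Q = 11.
ΔQ = -172, ΔP = 1. Midpoints: P̄ = 15.50, Q̄ = 97.0.
ε = (ΔQ/ΔP)(P̄/Q̄) = (-172/1)(15.50/97.0).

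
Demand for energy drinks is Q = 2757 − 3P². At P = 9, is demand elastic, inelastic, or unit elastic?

inelastic

Q = 2514, dQ/dP = -54.
ε = (dQ/dP)(P/Q) ≈ -0.193.
|ε| = 0.19 < 1.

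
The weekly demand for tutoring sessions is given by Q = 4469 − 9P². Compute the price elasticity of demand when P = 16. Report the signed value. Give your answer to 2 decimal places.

At P = 16, Q = 2165.
dQ/dP = −18P = -288.
ε = (dQ/dP)(P/Q) = (-288)(16/2165).

-2.13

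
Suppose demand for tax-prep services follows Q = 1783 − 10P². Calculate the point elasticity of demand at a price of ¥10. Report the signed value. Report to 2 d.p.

-2.55

At P = 10, Q = 783.
dQ/dP = −20P = -200.
ε = (dQ/dP)(P/Q) = (-200)(10/783).
|ε| > 1, so demand is elastic at this price.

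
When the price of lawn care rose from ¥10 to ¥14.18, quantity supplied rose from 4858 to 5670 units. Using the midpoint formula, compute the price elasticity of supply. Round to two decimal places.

0.45

ΔQ = 5670 − 4858 = 812; ΔP = 14.18 − 10 = 4.18.
Midpoints: P̄ = 12.09, Q̄ = 5264.0.
ε_s = (ΔQ/ΔP)(P̄/Q̄) = (812/4.18)(12.09/5264.0).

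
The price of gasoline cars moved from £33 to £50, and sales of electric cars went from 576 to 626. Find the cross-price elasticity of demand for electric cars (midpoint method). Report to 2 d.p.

ΔQ_x = 626 − 576 = 50; ΔP_y = 50 − 33 = 17.
Midpoints: P̄_y = 41.50, Q̄_x = 601.0.
ε_xy = (ΔQ_x/ΔP_y)(P̄_y/Q̄_x) = (50/17)(41.50/601.0).

0.20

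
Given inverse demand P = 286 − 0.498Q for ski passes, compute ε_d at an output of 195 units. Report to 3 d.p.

-1.945

At Q = 195, P = 286 − 0.498(195) = 188.89.
dP/dQ = −0.498, so dQ/dP = 1/(−0.498) = -2.008.
ε = (dQ/dP)(P/Q) = (-2.008)(188.89/195).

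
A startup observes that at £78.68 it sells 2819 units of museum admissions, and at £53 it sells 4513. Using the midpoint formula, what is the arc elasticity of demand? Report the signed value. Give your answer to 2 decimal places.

ΔQ = 4513 − 2819 = 1694; ΔP = 53 − 78.68 = -25.68.
Midpoints: P̄ = 65.84, Q̄ = 3666.0.
ε = (ΔQ/ΔP)(P̄/Q̄) = (1694/-25.68)(65.84/3666.0).

-1.18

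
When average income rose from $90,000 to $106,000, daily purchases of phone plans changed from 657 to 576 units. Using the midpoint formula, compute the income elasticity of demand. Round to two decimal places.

-0.80

ΔQ = -81, ΔI = 16000. Midpoints: Ī = 98,000, Q̄ = 616.5.
ε_I = (ΔQ/ΔI)(Ī/Q̄) = (-81/16000)(98000/616.5).
ε_I < 0, so the good is inferior.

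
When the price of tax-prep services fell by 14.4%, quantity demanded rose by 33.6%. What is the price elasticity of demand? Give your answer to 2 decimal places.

-2.33

ε = %ΔQ / %ΔP = (33.6)/(-14.4) = -2.333.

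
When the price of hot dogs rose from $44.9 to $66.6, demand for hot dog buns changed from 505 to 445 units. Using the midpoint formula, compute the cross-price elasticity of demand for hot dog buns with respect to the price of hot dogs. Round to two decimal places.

-0.32

ΔQ_x = 445 − 505 = -60; ΔP_y = 66.6 − 44.9 = 21.7.
Midpoints: P̄_y = 55.75, Q̄_x = 475.0.
ε_xy = (ΔQ_x/ΔP_y)(P̄_y/Q̄_x) = (-60/21.7)(55.75/475.0).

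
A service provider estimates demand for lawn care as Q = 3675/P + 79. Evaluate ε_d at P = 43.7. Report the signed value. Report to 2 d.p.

-0.52

At P = 43.7, Q = 163.096.
dQ/dP = −3675/P² = -1.924.
ε = (dQ/dP)(P/Q) = (-1.924)(43.7/163.096).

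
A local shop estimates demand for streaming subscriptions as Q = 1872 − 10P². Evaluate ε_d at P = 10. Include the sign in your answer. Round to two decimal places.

At P = 10, Q = 872.
dQ/dP = −20P = -200.
ε = (dQ/dP)(P/Q) = (-200)(10/872).
|ε| > 1, so demand is elastic at this price.

-2.29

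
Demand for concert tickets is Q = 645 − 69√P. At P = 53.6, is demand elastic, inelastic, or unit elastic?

Q = 139.837, dQ/dP = -4.712.
ε = (dQ/dP)(P/Q) ≈ -1.806.
|ε| = 1.81 > 1.

elastic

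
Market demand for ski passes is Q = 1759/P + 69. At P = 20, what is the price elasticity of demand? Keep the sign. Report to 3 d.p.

-0.560

At P = 20, Q = 156.950.
dQ/dP = −1759/P² = -4.397.
ε = (dQ/dP)(P/Q) = (-4.397)(20/156.950).
|ε| < 1, so demand is inelastic at this price.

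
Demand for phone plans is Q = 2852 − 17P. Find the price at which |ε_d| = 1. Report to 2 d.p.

For linear demand Q = a − bP, ε = −bP/(a − bP). |ε| = 1 when bP = a − bP, i.e. P = a/(2b).
P = 2852/(2·17) = 2852/34 = 83.8824.

83.88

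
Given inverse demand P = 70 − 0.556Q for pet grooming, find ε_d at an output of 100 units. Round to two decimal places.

At Q = 100, P = 70 − 0.556(100) = 14.40.
dP/dQ = −0.556, so dQ/dP = 1/(−0.556) = -1.799.
ε = (dQ/dP)(P/Q) = (-1.799)(14.40/100).

-0.26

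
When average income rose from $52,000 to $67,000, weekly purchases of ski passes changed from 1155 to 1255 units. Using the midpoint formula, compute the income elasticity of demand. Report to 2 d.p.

ΔQ = 100, ΔI = 15000. Midpoints: Ī = 59,500, Q̄ = 1205.0.
ε_I = (ΔQ/ΔI)(Ī/Q̄) = (100/15000)(59500/1205.0).
ε_I > 0, so the good is normal.

0.33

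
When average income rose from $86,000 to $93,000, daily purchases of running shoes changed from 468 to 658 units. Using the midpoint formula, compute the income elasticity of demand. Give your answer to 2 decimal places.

4.31

ΔQ = 190, ΔI = 7000. Midpoints: Ī = 89,500, Q̄ = 563.0.
ε_I = (ΔQ/ΔI)(Ī/Q̄) = (190/7000)(89500/563.0).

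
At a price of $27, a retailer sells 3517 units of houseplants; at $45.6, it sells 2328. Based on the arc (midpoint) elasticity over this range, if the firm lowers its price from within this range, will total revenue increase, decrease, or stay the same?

Arc ε = (-1189/18.6)(36.30/2922.5) ≈ -0.794.
|ε| = 0.79 < 1, so demand is inelastic. A price cut therefore reduces total revenue.

decrease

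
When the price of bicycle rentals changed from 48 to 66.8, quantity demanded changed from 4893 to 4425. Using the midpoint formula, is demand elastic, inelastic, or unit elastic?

Arc ε ≈ -0.307.
|ε| = 0.31 < 1.

inelastic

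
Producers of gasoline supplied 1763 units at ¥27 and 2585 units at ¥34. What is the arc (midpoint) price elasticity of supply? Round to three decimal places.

1.647

ΔQ = 2585 − 1763 = 822; ΔP = 34 − 27 = 7.
Midpoints: P̄ = 30.50, Q̄ = 2174.0.
ε_s = (ΔQ/ΔP)(P̄/Q̄) = (822/7)(30.50/2174.0).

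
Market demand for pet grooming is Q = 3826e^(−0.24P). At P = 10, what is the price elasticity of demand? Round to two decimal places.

At P = 10, Q = 347.087.
dQ/dP = −0.24·3826e^(−0.24P) = −0.24Q = -83.301.
ε = (dQ/dP)(P/Q) = (-83.301)(10/347.087).

-2.40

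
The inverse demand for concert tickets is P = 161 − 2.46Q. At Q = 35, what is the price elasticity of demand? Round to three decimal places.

At Q = 35, P = 161 − 2.46(35) = 74.90.
dP/dQ = −2.46, so dQ/dP = 1/(−2.46) = -0.407.
ε = (dQ/dP)(P/Q) = (-0.407)(74.90/35).

-0.870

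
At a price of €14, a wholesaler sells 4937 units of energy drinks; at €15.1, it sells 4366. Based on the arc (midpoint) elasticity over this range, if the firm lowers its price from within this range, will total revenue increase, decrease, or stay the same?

increase

Arc ε = (-571/1.1)(14.55/4651.5) ≈ -1.624.
|ε| = 1.62 > 1, so demand is elastic. A price cut therefore raises total revenue.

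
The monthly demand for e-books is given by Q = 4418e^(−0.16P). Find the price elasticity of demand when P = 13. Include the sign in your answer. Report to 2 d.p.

At P = 13, Q = 551.942.
dQ/dP = −0.16·4418e^(−0.16P) = −0.16Q = -88.311.
ε = (dQ/dP)(P/Q) = (-88.311)(13/551.942).
|ε| > 1, so demand is elastic at this price.

-2.08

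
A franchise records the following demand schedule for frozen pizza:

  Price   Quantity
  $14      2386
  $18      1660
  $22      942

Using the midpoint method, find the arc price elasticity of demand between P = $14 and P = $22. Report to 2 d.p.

-1.95

At P = 14, Q = 2386; at P = 22, Q = 942.
ΔQ = -1444, ΔP = 8. Midpoints: P̄ = 18.00, Q̄ = 1664.0.
ε = (ΔQ/ΔP)(P̄/Q̄) = (-1444/8)(18.00/1664.0).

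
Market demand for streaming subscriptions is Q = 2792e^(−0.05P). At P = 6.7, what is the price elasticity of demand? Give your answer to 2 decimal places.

At P = 6.7, Q = 1997.224.
dQ/dP = −0.05·2792e^(−0.05P) = −0.05Q = -99.861.
ε = (dQ/dP)(P/Q) = (-99.861)(6.7/1997.224).

-0.34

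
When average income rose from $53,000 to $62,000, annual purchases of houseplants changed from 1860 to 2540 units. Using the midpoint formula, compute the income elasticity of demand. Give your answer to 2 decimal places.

ΔQ = 680, ΔI = 9000. Midpoints: Ī = 57,500, Q̄ = 2200.0.
ε_I = (ΔQ/ΔI)(Ī/Q̄) = (680/9000)(57500/2200.0).
ε_I > 0, so the good is normal.

1.97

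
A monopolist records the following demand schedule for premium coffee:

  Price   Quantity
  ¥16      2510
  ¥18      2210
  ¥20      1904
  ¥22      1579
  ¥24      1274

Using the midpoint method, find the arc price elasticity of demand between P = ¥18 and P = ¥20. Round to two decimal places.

At P = 18, Q = 2210; at P = 20, Q = 1904.
ΔQ = -306, ΔP = 2. Midpoints: P̄ = 19.00, Q̄ = 2057.0.
ε = (ΔQ/ΔP)(P̄/Q̄) = (-306/2)(19.00/2057.0).

-1.41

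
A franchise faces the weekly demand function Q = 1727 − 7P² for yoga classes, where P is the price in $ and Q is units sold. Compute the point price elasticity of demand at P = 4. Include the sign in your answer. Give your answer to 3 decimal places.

At P = 4, Q = 1615.
dQ/dP = −14P = -56.
ε = (dQ/dP)(P/Q) = (-56)(4/1615).

-0.139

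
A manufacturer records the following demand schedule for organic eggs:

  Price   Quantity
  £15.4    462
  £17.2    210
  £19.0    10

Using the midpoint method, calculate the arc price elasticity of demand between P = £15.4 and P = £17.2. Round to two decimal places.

-6.79

At P = 15.4, Q = 462; at P = 17.2, Q = 210.
ΔQ = -252, ΔP = 1.8. Midpoints: P̄ = 16.30, Q̄ = 336.0.
ε = (ΔQ/ΔP)(P̄/Q̄) = (-252/1.8)(16.30/336.0).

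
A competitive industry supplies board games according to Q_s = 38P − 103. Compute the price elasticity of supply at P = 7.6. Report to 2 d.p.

1.55

At P = 7.6, Q_s = 185.80.
dQ_s/dP = 38.
ε_s = (dQ_s/dP)(P/Q_s) = (38)(7.6/185.80).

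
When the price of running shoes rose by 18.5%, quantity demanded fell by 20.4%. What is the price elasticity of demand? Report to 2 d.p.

-1.10

ε = %ΔQ / %ΔP = (-20.4)/(18.5) = -1.103.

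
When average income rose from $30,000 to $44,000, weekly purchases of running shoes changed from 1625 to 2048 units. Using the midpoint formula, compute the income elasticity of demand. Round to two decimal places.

ΔQ = 423, ΔI = 14000. Midpoints: Ī = 37,000, Q̄ = 1836.5.
ε_I = (ΔQ/ΔI)(Ī/Q̄) = (423/14000)(37000/1836.5).

0.61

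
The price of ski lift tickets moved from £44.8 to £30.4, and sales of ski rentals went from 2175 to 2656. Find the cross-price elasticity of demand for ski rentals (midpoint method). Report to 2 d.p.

ΔQ_x = 2656 − 2175 = 481; ΔP_y = 30.4 − 44.8 = -14.4.
Midpoints: P̄_y = 37.60, Q̄_x = 2415.5.
ε_xy = (ΔQ_x/ΔP_y)(P̄_y/Q̄_x) = (481/-14.4)(37.60/2415.5).
ε_xy < 0, so the goods are complements.

-0.52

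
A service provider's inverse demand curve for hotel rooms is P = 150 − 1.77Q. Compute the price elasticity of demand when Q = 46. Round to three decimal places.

At Q = 46, P = 150 − 1.77(46) = 68.58.
dP/dQ = −1.77, so dQ/dP = 1/(−1.77) = -0.565.
ε = (dQ/dP)(P/Q) = (-0.565)(68.58/46).

-0.842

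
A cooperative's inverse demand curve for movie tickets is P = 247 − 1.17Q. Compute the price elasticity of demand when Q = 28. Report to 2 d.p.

-6.54

At Q = 28, P = 247 − 1.17(28) = 214.24.
dP/dQ = −1.17, so dQ/dP = 1/(−1.17) = -0.855.
ε = (dQ/dP)(P/Q) = (-0.855)(214.24/28).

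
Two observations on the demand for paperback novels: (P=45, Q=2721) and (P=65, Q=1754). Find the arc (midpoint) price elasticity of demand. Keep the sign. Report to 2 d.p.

-1.19

ΔQ = 1754 − 2721 = -967; ΔP = 65 − 45 = 20.
Midpoints: P̄ = 55.00, Q̄ = 2237.5.
ε = (ΔQ/ΔP)(P̄/Q̄) = (-967/20)(55.00/2237.5).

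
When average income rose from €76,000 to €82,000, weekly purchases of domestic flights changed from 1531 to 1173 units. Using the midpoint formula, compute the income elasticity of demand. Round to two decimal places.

-3.49

ΔQ = -358, ΔI = 6000. Midpoints: Ī = 79,000, Q̄ = 1352.0.
ε_I = (ΔQ/ΔI)(Ī/Q̄) = (-358/6000)(79000/1352.0).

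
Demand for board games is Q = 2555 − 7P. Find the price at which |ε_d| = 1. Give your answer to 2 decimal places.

For linear demand Q = a − bP, ε = −bP/(a − bP). |ε| = 1 when bP = a − bP, i.e. P = a/(2b).
P = 2555/(2·7) = 2555/14 = 182.5000.

182.50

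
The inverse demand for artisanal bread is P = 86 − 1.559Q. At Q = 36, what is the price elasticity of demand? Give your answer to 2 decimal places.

At Q = 36, P = 86 − 1.559(36) = 29.88.
dP/dQ = −1.559, so dQ/dP = 1/(−1.559) = -0.641.
ε = (dQ/dP)(P/Q) = (-0.641)(29.88/36).

-0.53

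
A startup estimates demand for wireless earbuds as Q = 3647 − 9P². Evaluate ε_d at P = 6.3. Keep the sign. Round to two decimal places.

-0.22

At P = 6.3, Q = 3289.790.
dQ/dP = −18P = -113.400.
ε = (dQ/dP)(P/Q) = (-113.400)(6.3/3289.790).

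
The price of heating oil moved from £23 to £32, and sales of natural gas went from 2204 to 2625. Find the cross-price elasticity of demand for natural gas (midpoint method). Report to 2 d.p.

0.53

ΔQ_x = 2625 − 2204 = 421; ΔP_y = 32 − 23 = 9.
Midpoints: P̄_y = 27.50, Q̄_x = 2414.5.
ε_xy = (ΔQ_x/ΔP_y)(P̄_y/Q̄_x) = (421/9)(27.50/2414.5).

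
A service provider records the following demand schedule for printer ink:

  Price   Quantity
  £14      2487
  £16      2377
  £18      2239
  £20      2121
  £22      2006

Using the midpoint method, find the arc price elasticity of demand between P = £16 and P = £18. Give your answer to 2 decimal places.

-0.51

At P = 16, Q = 2377; at P = 18, Q = 2239.
ΔQ = -138, ΔP = 2. Midpoints: P̄ = 17.00, Q̄ = 2308.0.
ε = (ΔQ/ΔP)(P̄/Q̄) = (-138/2)(17.00/2308.0).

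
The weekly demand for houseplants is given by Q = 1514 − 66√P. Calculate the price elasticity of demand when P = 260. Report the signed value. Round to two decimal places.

At P = 260, Q = 449.782.
dQ/dP = −66/(2√P) = -2.047.
ε = (dQ/dP)(P/Q) = (-2.047)(260/449.782).

-1.18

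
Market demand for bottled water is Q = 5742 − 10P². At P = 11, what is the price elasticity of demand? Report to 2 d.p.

At P = 11, Q = 4532.
dQ/dP = −20P = -220.
ε = (dQ/dP)(P/Q) = (-220)(11/4532).
|ε| < 1, so demand is inelastic at this price.

-0.53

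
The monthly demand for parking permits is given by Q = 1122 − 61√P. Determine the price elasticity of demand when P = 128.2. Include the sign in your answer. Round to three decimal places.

At P = 128.2, Q = 431.325.
dQ/dP = −61/(2√P) = -2.694.
ε = (dQ/dP)(P/Q) = (-2.694)(128.2/431.325).

-0.801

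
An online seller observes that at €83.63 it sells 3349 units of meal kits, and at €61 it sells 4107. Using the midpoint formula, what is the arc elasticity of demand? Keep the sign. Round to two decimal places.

ΔQ = 4107 − 3349 = 758; ΔP = 61 − 83.63 = -22.63.
Midpoints: P̄ = 72.31, Q̄ = 3728.0.
ε = (ΔQ/ΔP)(P̄/Q̄) = (758/-22.63)(72.31/3728.0).

-0.65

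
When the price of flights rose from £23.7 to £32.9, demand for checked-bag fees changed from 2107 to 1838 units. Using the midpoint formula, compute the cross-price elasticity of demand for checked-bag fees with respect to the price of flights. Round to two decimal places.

-0.42

ΔQ_x = 1838 − 2107 = -269; ΔP_y = 32.9 − 23.7 = 9.2.
Midpoints: P̄_y = 28.30, Q̄_x = 1972.5.
ε_xy = (ΔQ_x/ΔP_y)(P̄_y/Q̄_x) = (-269/9.2)(28.30/1972.5).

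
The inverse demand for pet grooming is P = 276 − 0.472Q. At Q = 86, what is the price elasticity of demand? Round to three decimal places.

-5.799

At Q = 86, P = 276 − 0.472(86) = 235.41.
dP/dQ = −0.472, so dQ/dP = 1/(−0.472) = -2.119.
ε = (dQ/dP)(P/Q) = (-2.119)(235.41/86).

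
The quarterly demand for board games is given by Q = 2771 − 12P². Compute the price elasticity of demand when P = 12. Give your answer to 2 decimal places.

-3.31

At P = 12, Q = 1043.
dQ/dP = −24P = -288.
ε = (dQ/dP)(P/Q) = (-288)(12/1043).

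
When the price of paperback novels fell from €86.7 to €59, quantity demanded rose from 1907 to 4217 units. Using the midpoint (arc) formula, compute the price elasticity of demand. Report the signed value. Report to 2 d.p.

ΔQ = 4217 − 1907 = 2310; ΔP = 59 − 86.7 = -27.7.
Midpoints: P̄ = 72.85, Q̄ = 3062.0.
ε = (ΔQ/ΔP)(P̄/Q̄) = (2310/-27.7)(72.85/3062.0).

-1.98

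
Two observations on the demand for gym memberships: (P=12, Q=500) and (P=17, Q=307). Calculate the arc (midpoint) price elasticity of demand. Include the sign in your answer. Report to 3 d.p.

-1.387

ΔQ = 307 − 500 = -193; ΔP = 17 − 12 = 5.
Midpoints: P̄ = 14.50, Q̄ = 403.5.
ε = (ΔQ/ΔP)(P̄/Q̄) = (-193/5)(14.50/403.5).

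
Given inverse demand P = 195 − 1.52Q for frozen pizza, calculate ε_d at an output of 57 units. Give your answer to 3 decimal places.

-1.251

At Q = 57, P = 195 − 1.52(57) = 108.36.
dP/dQ = −1.52, so dQ/dP = 1/(−1.52) = -0.658.
ε = (dQ/dP)(P/Q) = (-0.658)(108.36/57).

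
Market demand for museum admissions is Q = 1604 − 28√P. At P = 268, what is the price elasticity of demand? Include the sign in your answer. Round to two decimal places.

At P = 268, Q = 1145.620.
dQ/dP = −28/(2√P) = -0.855.
ε = (dQ/dP)(P/Q) = (-0.855)(268/1145.620).

-0.20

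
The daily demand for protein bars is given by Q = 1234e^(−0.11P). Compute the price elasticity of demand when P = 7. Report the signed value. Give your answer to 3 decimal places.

-0.770

At P = 7, Q = 571.358.
dQ/dP = −0.11·1234e^(−0.11P) = −0.11Q = -62.849.
ε = (dQ/dP)(P/Q) = (-62.849)(7/571.358).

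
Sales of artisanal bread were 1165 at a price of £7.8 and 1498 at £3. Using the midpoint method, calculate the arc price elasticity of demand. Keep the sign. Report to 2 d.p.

ΔQ = 1498 − 1165 = 333; ΔP = 3 − 7.8 = -4.8.
Midpoints: P̄ = 5.40, Q̄ = 1331.5.
ε = (ΔQ/ΔP)(P̄/Q̄) = (333/-4.8)(5.40/1331.5).

-0.28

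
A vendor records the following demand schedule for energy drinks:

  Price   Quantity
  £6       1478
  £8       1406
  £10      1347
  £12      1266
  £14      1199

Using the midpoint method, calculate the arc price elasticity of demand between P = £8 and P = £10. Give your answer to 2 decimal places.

-0.19

At P = 8, Q = 1406; at P = 10, Q = 1347.
ΔQ = -59, ΔP = 2. Midpoints: P̄ = 9.00, Q̄ = 1376.5.
ε = (ΔQ/ΔP)(P̄/Q̄) = (-59/2)(9.00/1376.5).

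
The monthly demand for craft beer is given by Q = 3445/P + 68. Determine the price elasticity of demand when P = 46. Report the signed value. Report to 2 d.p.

-0.52

At P = 46, Q = 142.891.
dQ/dP = −3445/P² = -1.628.
ε = (dQ/dP)(P/Q) = (-1.628)(46/142.891).
|ε| < 1, so demand is inelastic at this price.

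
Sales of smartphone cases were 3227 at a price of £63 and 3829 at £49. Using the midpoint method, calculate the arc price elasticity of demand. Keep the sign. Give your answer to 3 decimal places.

ΔQ = 3829 − 3227 = 602; ΔP = 49 − 63 = -14.
Midpoints: P̄ = 56.00, Q̄ = 3528.0.
ε = (ΔQ/ΔP)(P̄/Q̄) = (602/-14)(56.00/3528.0).

-0.683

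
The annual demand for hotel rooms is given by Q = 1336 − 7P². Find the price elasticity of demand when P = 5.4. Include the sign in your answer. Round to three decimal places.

-0.361

At P = 5.4, Q = 1131.880.
dQ/dP = −14P = -75.600.
ε = (dQ/dP)(P/Q) = (-75.600)(5.4/1131.880).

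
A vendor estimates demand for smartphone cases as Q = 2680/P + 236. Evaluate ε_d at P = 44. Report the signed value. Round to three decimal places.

-0.205

At P = 44, Q = 296.909.
dQ/dP = −2680/P² = -1.384.
ε = (dQ/dP)(P/Q) = (-1.384)(44/296.909).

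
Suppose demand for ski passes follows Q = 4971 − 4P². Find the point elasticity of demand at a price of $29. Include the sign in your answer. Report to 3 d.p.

-4.187

At P = 29, Q = 1607.
dQ/dP = −8P = -232.
ε = (dQ/dP)(P/Q) = (-232)(29/1607).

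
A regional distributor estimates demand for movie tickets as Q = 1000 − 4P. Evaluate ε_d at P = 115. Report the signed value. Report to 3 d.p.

At P = 115, Q = 540.
dQ/dP = −4.
ε = (dQ/dP)(P/Q) = (-4)(115/540).

-0.852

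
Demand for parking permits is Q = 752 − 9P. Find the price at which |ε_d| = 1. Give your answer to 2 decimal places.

For linear demand Q = a − bP, ε = −bP/(a − bP). |ε| = 1 when bP = a − bP, i.e. P = a/(2b).
P = 752/(2·9) = 752/18 = 41.7778.

41.78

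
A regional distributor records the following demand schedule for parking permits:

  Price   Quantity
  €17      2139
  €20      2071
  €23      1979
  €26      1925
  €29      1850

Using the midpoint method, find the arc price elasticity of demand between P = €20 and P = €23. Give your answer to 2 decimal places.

-0.33

At P = 20, Q = 2071; at P = 23, Q = 1979.
ΔQ = -92, ΔP = 3. Midpoints: P̄ = 21.50, Q̄ = 2025.0.
ε = (ΔQ/ΔP)(P̄/Q̄) = (-92/3)(21.50/2025.0).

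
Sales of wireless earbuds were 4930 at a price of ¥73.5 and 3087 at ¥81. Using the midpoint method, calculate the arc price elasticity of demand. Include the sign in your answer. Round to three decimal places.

ΔQ = 3087 − 4930 = -1843; ΔP = 81 − 73.5 = 7.5.
Midpoints: P̄ = 77.25, Q̄ = 4008.5.
ε = (ΔQ/ΔP)(P̄/Q̄) = (-1843/7.5)(77.25/4008.5).

-4.736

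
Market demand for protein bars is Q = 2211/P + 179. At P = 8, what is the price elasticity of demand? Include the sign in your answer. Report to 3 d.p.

-0.607

At P = 8, Q = 455.375.
dQ/dP = −2211/P² = -34.547.
ε = (dQ/dP)(P/Q) = (-34.547)(8/455.375).
|ε| < 1, so demand is inelastic at this price.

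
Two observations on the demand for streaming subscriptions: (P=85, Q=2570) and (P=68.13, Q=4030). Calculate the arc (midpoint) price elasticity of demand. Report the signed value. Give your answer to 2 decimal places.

-2.01

ΔQ = 4030 − 2570 = 1460; ΔP = 68.13 − 85 = -16.87.
Midpoints: P̄ = 76.56, Q̄ = 3300.0.
ε = (ΔQ/ΔP)(P̄/Q̄) = (1460/-16.87)(76.56/3300.0).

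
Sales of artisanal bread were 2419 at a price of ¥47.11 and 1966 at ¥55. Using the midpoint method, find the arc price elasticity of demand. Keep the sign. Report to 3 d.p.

ΔQ = 1966 − 2419 = -453; ΔP = 55 − 47.11 = 7.89.
Midpoints: P̄ = 51.05, Q̄ = 2192.5.
ε = (ΔQ/ΔP)(P̄/Q̄) = (-453/7.89)(51.05/2192.5).

-1.337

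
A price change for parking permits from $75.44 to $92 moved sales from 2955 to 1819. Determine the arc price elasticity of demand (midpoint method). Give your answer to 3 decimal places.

ΔQ = 1819 − 2955 = -1136; ΔP = 92 − 75.44 = 16.56.
Midpoints: P̄ = 83.72, Q̄ = 2387.0.
ε = (ΔQ/ΔP)(P̄/Q̄) = (-1136/16.56)(83.72/2387.0).

-2.406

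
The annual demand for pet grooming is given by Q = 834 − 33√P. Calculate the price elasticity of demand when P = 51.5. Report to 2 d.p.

At P = 51.5, Q = 597.180.
dQ/dP = −33/(2√P) = -2.299.
ε = (dQ/dP)(P/Q) = (-2.299)(51.5/597.180).

-0.20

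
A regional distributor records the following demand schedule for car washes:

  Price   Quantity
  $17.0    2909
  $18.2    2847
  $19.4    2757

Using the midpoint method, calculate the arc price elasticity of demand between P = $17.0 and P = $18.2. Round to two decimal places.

-0.32

At P = 17.0, Q = 2909; at P = 18.2, Q = 2847.
ΔQ = -62, ΔP = 1.2. Midpoints: P̄ = 17.60, Q̄ = 2878.0.
ε = (ΔQ/ΔP)(P̄/Q̄) = (-62/1.2)(17.60/2878.0).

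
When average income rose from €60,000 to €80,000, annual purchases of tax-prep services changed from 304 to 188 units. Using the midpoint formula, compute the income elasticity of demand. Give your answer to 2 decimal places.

ΔQ = -116, ΔI = 20000. Midpoints: Ī = 70,000, Q̄ = 246.0.
ε_I = (ΔQ/ΔI)(Ī/Q̄) = (-116/20000)(70000/246.0).

-1.65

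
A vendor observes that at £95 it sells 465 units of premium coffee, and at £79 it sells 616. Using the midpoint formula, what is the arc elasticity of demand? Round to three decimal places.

ΔQ = 616 − 465 = 151; ΔP = 79 − 95 = -16.
Midpoints: P̄ = 87.00, Q̄ = 540.5.
ε = (ΔQ/ΔP)(P̄/Q̄) = (151/-16)(87.00/540.5).

-1.519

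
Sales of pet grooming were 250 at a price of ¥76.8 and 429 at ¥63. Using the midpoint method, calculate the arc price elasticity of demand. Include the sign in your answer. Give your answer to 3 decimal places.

-2.671

ΔQ = 429 − 250 = 179; ΔP = 63 − 76.8 = -13.8.
Midpoints: P̄ = 69.90, Q̄ = 339.5.
ε = (ΔQ/ΔP)(P̄/Q̄) = (179/-13.8)(69.90/339.5).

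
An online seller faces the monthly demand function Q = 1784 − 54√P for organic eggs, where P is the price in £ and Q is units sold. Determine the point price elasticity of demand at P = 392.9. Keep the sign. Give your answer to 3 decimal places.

At P = 392.9, Q = 713.628.
dQ/dP = −54/(2√P) = -1.362.
ε = (dQ/dP)(P/Q) = (-1.362)(392.9/713.628).
|ε| < 1, so demand is inelastic at this price.

-0.750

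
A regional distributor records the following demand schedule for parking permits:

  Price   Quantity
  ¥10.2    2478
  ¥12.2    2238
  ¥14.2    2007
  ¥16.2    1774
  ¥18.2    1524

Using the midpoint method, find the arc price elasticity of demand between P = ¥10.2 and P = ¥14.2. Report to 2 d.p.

-0.64

At P = 10.2, Q = 2478; at P = 14.2, Q = 2007.
ΔQ = -471, ΔP = 4.0. Midpoints: P̄ = 12.20, Q̄ = 2242.5.
ε = (ΔQ/ΔP)(P̄/Q̄) = (-471/4.0)(12.20/2242.5).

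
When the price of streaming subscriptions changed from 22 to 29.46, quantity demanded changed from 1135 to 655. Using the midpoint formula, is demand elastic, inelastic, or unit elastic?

elastic

Arc ε ≈ -1.850.
|ε| = 1.85 > 1.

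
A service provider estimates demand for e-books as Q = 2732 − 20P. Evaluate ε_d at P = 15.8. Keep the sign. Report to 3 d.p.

-0.131

At P = 15.8, Q = 2416.
dQ/dP = −20.
ε = (dQ/dP)(P/Q) = (-20)(15.8/2416).
|ε| < 1, so demand is inelastic at this price.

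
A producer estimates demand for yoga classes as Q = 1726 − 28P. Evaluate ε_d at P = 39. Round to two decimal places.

At P = 39, Q = 634.
dQ/dP = −28.
ε = (dQ/dP)(P/Q) = (-28)(39/634).

-1.72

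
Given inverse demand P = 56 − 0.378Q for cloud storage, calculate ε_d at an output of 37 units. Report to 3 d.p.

-3.004

At Q = 37, P = 56 − 0.378(37) = 42.01.
dP/dQ = −0.378, so dQ/dP = 1/(−0.378) = -2.646.
ε = (dQ/dP)(P/Q) = (-2.646)(42.01/37).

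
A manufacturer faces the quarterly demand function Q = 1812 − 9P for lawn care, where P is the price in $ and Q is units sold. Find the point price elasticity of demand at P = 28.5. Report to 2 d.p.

-0.16

At P = 28.5, Q = 1555.500.
dQ/dP = −9.
ε = (dQ/dP)(P/Q) = (-9)(28.5/1555.500).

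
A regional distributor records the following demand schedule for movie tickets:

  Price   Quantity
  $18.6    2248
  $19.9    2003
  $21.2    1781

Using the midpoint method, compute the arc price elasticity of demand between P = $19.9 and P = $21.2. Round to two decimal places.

-1.85

At P = 19.9, Q = 2003; at P = 21.2, Q = 1781.
ΔQ = -222, ΔP = 1.3. Midpoints: P̄ = 20.55, Q̄ = 1892.0.
ε = (ΔQ/ΔP)(P̄/Q̄) = (-222/1.3)(20.55/1892.0).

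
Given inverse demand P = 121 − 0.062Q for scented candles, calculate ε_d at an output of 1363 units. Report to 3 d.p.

At Q = 1363, P = 121 − 0.062(1363) = 36.49.
dP/dQ = −0.062, so dQ/dP = 1/(−0.062) = -16.129.
ε = (dQ/dP)(P/Q) = (-16.129)(36.49/1363).

-0.432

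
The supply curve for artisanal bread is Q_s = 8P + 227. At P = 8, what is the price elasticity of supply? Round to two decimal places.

0.22

At P = 8, Q_s = 291.
dQ_s/dP = 8.
ε_s = (dQ_s/dP)(P/Q_s) = (8)(8/291).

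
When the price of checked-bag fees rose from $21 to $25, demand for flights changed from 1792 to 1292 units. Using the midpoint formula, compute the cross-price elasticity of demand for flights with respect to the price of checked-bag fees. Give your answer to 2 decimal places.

ΔQ_x = 1292 − 1792 = -500; ΔP_y = 25 − 21 = 4.
Midpoints: P̄_y = 23.00, Q̄_x = 1542.0.
ε_xy = (ΔQ_x/ΔP_y)(P̄_y/Q̄_x) = (-500/4)(23.00/1542.0).

-1.86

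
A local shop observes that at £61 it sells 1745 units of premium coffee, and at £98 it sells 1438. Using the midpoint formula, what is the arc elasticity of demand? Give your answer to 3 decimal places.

-0.414

ΔQ = 1438 − 1745 = -307; ΔP = 98 − 61 = 37.
Midpoints: P̄ = 79.50, Q̄ = 1591.5.
ε = (ΔQ/ΔP)(P̄/Q̄) = (-307/37)(79.50/1591.5).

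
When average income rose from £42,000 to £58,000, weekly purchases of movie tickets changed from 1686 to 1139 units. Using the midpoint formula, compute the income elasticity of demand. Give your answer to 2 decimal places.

-1.21

ΔQ = -547, ΔI = 16000. Midpoints: Ī = 50,000, Q̄ = 1412.5.
ε_I = (ΔQ/ΔI)(Ī/Q̄) = (-547/16000)(50000/1412.5).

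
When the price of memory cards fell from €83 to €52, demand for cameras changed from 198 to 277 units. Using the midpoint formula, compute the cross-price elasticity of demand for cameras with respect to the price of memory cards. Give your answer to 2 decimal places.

ΔQ_x = 277 − 198 = 79; ΔP_y = 52 − 83 = -31.
Midpoints: P̄_y = 67.50, Q̄_x = 237.5.
ε_xy = (ΔQ_x/ΔP_y)(P̄_y/Q̄_x) = (79/-31)(67.50/237.5).

-0.72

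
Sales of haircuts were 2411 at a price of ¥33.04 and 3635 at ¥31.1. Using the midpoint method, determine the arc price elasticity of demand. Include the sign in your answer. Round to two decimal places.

ΔQ = 3635 − 2411 = 1224; ΔP = 31.1 − 33.04 = -1.94.
Midpoints: P̄ = 32.07, Q̄ = 3023.0.
ε = (ΔQ/ΔP)(P̄/Q̄) = (1224/-1.94)(32.07/3023.0).

-6.69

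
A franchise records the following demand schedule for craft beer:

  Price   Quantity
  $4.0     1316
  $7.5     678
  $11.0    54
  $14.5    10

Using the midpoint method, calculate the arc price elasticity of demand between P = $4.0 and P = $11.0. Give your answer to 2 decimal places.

-1.97

At P = 4.0, Q = 1316; at P = 11.0, Q = 54.
ΔQ = -1262, ΔP = 7.0. Midpoints: P̄ = 7.50, Q̄ = 685.0.
ε = (ΔQ/ΔP)(P̄/Q̄) = (-1262/7.0)(7.50/685.0).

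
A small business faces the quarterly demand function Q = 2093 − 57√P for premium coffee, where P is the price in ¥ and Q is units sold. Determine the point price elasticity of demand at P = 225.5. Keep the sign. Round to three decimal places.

-0.346

At P = 225.5, Q = 1237.051.
dQ/dP = −57/(2√P) = -1.898.
ε = (dQ/dP)(P/Q) = (-1.898)(225.5/1237.051).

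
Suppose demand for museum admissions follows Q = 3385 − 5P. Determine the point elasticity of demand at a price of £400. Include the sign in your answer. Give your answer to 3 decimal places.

At P = 400, Q = 1385.
dQ/dP = −5.
ε = (dQ/dP)(P/Q) = (-5)(400/1385).

-1.444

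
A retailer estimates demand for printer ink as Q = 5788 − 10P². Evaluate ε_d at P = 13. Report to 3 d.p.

-0.825

At P = 13, Q = 4098.
dQ/dP = −20P = -260.
ε = (dQ/dP)(P/Q) = (-260)(13/4098).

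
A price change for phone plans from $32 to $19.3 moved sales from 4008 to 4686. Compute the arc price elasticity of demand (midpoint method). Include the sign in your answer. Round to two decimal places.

-0.32

ΔQ = 4686 − 4008 = 678; ΔP = 19.3 − 32 = -12.7.
Midpoints: P̄ = 25.65, Q̄ = 4347.0.
ε = (ΔQ/ΔP)(P̄/Q̄) = (678/-12.7)(25.65/4347.0).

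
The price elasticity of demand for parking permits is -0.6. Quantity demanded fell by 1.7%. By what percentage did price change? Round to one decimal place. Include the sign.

2.8%

%ΔP ≈ %ΔQ / ε = (-1.7%)/(-0.6) = 2.83%.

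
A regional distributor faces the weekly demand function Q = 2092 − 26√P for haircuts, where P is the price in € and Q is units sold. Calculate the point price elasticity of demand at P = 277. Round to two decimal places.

At P = 277, Q = 1659.274.
dQ/dP = −26/(2√P) = -0.781.
ε = (dQ/dP)(P/Q) = (-0.781)(277/1659.274).
|ε| < 1, so demand is inelastic at this price.

-0.13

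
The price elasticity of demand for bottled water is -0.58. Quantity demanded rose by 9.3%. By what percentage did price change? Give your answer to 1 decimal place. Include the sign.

-16.0%

%ΔP ≈ %ΔQ / ε = (9.3%)/(-0.58) = -16.03%.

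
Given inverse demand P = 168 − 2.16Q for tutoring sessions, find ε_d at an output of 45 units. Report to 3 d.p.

At Q = 45, P = 168 − 2.16(45) = 70.80.
dP/dQ = −2.16, so dQ/dP = 1/(−2.16) = -0.463.
ε = (dQ/dP)(P/Q) = (-0.463)(70.80/45).

-0.728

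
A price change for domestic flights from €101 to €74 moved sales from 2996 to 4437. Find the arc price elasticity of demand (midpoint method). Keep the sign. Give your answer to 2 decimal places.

ΔQ = 4437 − 2996 = 1441; ΔP = 74 − 101 = -27.
Midpoints: P̄ = 87.50, Q̄ = 3716.5.
ε = (ΔQ/ΔP)(P̄/Q̄) = (1441/-27)(87.50/3716.5).

-1.26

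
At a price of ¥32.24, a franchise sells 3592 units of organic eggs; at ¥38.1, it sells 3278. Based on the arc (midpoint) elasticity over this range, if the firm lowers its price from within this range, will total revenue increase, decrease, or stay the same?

decrease

Arc ε = (-314/5.86)(35.17/3435.0) ≈ -0.549.
|ε| = 0.55 < 1, so demand is inelastic. A price cut therefore reduces total revenue.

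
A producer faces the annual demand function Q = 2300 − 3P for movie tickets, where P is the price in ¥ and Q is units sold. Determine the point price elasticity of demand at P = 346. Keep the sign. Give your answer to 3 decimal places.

-0.823

At P = 346, Q = 1262.
dQ/dP = −3.
ε = (dQ/dP)(P/Q) = (-3)(346/1262).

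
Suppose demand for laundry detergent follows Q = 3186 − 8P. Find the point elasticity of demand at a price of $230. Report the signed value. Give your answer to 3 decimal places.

At P = 230, Q = 1346.
dQ/dP = −8.
ε = (dQ/dP)(P/Q) = (-8)(230/1346).

-1.367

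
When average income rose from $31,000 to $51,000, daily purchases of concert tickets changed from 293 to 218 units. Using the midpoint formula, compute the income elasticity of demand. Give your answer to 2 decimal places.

-0.60

ΔQ = -75, ΔI = 20000. Midpoints: Ī = 41,000, Q̄ = 255.5.
ε_I = (ΔQ/ΔI)(Ī/Q̄) = (-75/20000)(41000/255.5).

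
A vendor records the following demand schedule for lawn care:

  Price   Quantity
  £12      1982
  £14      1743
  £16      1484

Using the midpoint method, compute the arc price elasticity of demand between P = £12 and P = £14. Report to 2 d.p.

At P = 12, Q = 1982; at P = 14, Q = 1743.
ΔQ = -239, ΔP = 2. Midpoints: P̄ = 13.00, Q̄ = 1862.5.
ε = (ΔQ/ΔP)(P̄/Q̄) = (-239/2)(13.00/1862.5).

-0.83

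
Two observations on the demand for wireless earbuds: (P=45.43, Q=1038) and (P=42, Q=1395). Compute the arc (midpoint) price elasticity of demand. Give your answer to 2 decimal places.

-3.74

ΔQ = 1395 − 1038 = 357; ΔP = 42 − 45.43 = -3.43.
Midpoints: P̄ = 43.72, Q̄ = 1216.5.
ε = (ΔQ/ΔP)(P̄/Q̄) = (357/-3.43)(43.72/1216.5).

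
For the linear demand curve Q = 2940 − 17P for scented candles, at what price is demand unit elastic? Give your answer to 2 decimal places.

86.47

For linear demand Q = a − bP, ε = −bP/(a − bP). |ε| = 1 when bP = a − bP, i.e. P = a/(2b).
P = 2940/(2·17) = 2940/34 = 86.4706.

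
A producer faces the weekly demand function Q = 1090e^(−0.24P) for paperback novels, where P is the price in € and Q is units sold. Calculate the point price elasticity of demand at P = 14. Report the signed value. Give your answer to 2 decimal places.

At P = 14, Q = 37.861.
dQ/dP = −0.24·1090e^(−0.24P) = −0.24Q = -9.087.
ε = (dQ/dP)(P/Q) = (-9.087)(14/37.861).
|ε| > 1, so demand is elastic at this price.

-3.36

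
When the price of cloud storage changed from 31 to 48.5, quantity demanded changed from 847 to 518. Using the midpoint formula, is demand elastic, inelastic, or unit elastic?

Arc ε ≈ -1.095.
|ε| = 1.09 > 1.

elastic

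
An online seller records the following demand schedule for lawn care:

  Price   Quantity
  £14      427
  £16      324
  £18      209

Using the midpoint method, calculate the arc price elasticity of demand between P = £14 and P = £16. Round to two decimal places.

-2.06

At P = 14, Q = 427; at P = 16, Q = 324.
ΔQ = -103, ΔP = 2. Midpoints: P̄ = 15.00, Q̄ = 375.5.
ε = (ΔQ/ΔP)(P̄/Q̄) = (-103/2)(15.00/375.5).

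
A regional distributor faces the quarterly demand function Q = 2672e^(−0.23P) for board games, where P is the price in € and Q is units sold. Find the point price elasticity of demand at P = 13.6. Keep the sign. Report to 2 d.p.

-3.13

At P = 13.6, Q = 117.048.
dQ/dP = −0.23·2672e^(−0.23P) = −0.23Q = -26.921.
ε = (dQ/dP)(P/Q) = (-26.921)(13.6/117.048).
|ε| > 1, so demand is elastic at this price.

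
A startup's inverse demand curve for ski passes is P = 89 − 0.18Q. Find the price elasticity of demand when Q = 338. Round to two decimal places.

At Q = 338, P = 89 − 0.18(338) = 28.16.
dP/dQ = −0.18, so dQ/dP = 1/(−0.18) = -5.556.
ε = (dQ/dP)(P/Q) = (-5.556)(28.16/338).

-0.46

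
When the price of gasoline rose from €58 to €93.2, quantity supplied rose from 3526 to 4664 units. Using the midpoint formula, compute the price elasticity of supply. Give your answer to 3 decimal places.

0.597

ΔQ = 4664 − 3526 = 1138; ΔP = 93.2 − 58 = 35.2.
Midpoints: P̄ = 75.60, Q̄ = 4095.0.
ε_s = (ΔQ/ΔP)(P̄/Q̄) = (1138/35.2)(75.60/4095.0).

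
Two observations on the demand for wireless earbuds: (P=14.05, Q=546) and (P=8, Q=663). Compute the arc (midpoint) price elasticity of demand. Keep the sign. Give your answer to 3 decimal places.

ΔQ = 663 − 546 = 117; ΔP = 8 − 14.05 = -6.05.
Midpoints: P̄ = 11.03, Q̄ = 604.5.
ε = (ΔQ/ΔP)(P̄/Q̄) = (117/-6.05)(11.03/604.5).

-0.353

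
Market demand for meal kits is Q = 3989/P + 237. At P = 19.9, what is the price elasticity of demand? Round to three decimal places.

At P = 19.9, Q = 437.452.
dQ/dP = −3989/P² = -10.073.
ε = (dQ/dP)(P/Q) = (-10.073)(19.9/437.452).
|ε| < 1, so demand is inelastic at this price.

-0.458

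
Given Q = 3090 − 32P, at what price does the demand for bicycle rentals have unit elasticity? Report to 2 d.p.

48.28

For linear demand Q = a − bP, ε = −bP/(a − bP). |ε| = 1 when bP = a − bP, i.e. P = a/(2b).
P = 3090/(2·32) = 3090/64 = 48.2812.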